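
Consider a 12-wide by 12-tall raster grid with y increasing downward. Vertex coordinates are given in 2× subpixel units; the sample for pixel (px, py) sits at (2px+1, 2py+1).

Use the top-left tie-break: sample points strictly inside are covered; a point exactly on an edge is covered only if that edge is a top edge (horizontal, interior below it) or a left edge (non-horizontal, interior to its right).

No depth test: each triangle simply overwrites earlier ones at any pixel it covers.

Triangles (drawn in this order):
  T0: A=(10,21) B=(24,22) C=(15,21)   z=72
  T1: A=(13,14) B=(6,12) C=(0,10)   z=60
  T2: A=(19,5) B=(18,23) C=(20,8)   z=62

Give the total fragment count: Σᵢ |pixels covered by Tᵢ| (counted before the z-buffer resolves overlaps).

T0:
  2·area = 5  (B↔C swapped to make it positive)
  edge (10, 21)→(15, 21): d=(5,0) top-left  bias=+0
  edge (15, 21)→(24, 22): d=(9,1) right/bottom  bias=-1
  edge (24, 22)→(10, 21): d=(-14,-1) top-left  bias=+0
    (0,10)@(1, 21): e=[0,14,-9] → .  [on edge]
    (1,10)@(3, 21): e=[0,12,-7] → .  [on edge]
    (2,10)@(5, 21): e=[0,10,-5] → .  [on edge]
    (3,10)@(7, 21): e=[0,8,-3] → .  [on edge]
    (4,10)@(9, 21): e=[0,6,-1] → .  [on edge]
    (5,10)@(11, 21): e=[0,4,1] → X  [on edge]
    (6,10)@(13, 21): e=[0,2,3] → X  [on edge]
    (7,10)@(15, 21): e=[0,0,5] → .  [on edge]
    (8,10)@(17, 21): e=[0,-2,7] → .  [on edge]
    (9,10)@(19, 21): e=[0,-4,9] → .  [on edge]
    (10,10)@(21, 21): e=[0,-6,11] → .  [on edge]
    (11,10)@(23, 21): e=[0,-8,13] → .  [on edge]
  covered (2 px):
    . . . . . . . . . . . .
    . . . . . . . . . . . .
    . . . . . . . . . . . .
    . . . . . . . . . . . .
    . . . . . . . . . . . .
    . . . . . . . . . . . .
    . . . . . . . . . . . .
    . . . . . . . . . . . .
    . . . . . . . . . . . .
    . . . . . . . . . . . .
    . . . . . X X . . . . .
    . . . . . . . . . . . .
T1:
  2·area = 2
  edge (13, 14)→(6, 12): d=(-7,-2) top-left  bias=+0
  edge (6, 12)→(0, 10): d=(-6,-2) top-left  bias=+0
  edge (0, 10)→(13, 14): d=(13,4) right/bottom  bias=-1
    (1,5)@(3, 11): e=[1,0,1] → X  [on edge]
    (2,5)@(5, 11): e=[5,4,-7] → .
    (1,6)@(3, 13): e=[-13,-12,27] → .
    (4,6)@(9, 13): e=[-1,0,3] → .  [on edge]
    (7,7)@(15, 15): e=[-3,0,5] → .  [on edge]
    (10,8)@(21, 17): e=[-5,0,7] → .  [on edge]
  covered (1 px):
    . . . . . . . . . . . .
    . . . . . . . . . . . .
    . . . . . . . . . . . .
    . . . . . . . . . . . .
    . . . . . . . . . . . .
    . X . . . . . . . . . .
    . . . . . . . . . . . .
    . . . . . . . . . . . .
    . . . . . . . . . . . .
    . . . . . . . . . . . .
    . . . . . . . . . . . .
    . . . . . . . . . . . .
T2:
  2·area = 21  (B↔C swapped to make it positive)
  edge (19, 5)→(20, 8): d=(1,3) right/bottom  bias=-1
  edge (20, 8)→(18, 23): d=(-2,15) right/bottom  bias=-1
  edge (18, 23)→(19, 5): d=(1,-18) top-left  bias=+0
    (9,2)@(19, 5): e=[0,21,0] → .  [on edge]
    (9,3)@(19, 7): e=[2,17,2] → X
    (10,3)@(21, 7): e=[-4,-13,38] → .
    (9,4)@(19, 9): e=[4,13,4] → X
    (10,4)@(21, 9): e=[-2,-17,40] → .
    (9,5)@(19, 11): e=[6,9,6] → X
    (10,5)@(21, 11): e=[0,-21,42] → .  [on edge]
    (9,6)@(19, 13): e=[8,5,8] → X
    (10,6)@(21, 13): e=[2,-25,44] → .
    (9,7)@(19, 15): e=[10,1,10] → X
    (10,7)@(21, 15): e=[4,-29,46] → .
    (9,8)@(19, 17): e=[12,-3,12] → .
    (11,8)@(23, 17): e=[0,-63,84] → .  [on edge]
  covered (5 px):
    . . . . . . . . . . . .
    . . . . . . . . . . . .
    . . . . . . . . . . . .
    . . . . . . . . . X . .
    . . . . . . . . . X . .
    . . . . . . . . . X . .
    . . . . . . . . . X . .
    . . . . . . . . . X . .
    . . . . . . . . . . . .
    . . . . . . . . . . . .
    . . . . . . . . . . . .
    . . . . . . . . . . . .

Result: 8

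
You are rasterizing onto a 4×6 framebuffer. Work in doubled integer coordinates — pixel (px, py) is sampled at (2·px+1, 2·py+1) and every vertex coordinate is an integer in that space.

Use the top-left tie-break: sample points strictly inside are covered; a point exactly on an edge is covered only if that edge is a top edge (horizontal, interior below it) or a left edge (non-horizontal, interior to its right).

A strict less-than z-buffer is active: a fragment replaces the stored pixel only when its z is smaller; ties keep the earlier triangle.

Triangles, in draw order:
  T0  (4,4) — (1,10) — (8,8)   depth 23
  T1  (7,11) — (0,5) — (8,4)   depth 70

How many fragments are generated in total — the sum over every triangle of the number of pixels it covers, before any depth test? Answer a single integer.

T0:
  2·area = 36  (B↔C swapped to make it positive)
  edge (4, 4)→(8, 8): d=(4,4) right/bottom  bias=-1
  edge (8, 8)→(1, 10): d=(-7,2) right/bottom  bias=-1
  edge (1, 10)→(4, 4): d=(3,-6) top-left  bias=+0
    (0,0)@(1, 1): e=[0,63,-27] → ·  [on edge]
    (1,1)@(3, 3): e=[0,45,-9] → ·  [on edge]
    (2,2)@(5, 5): e=[0,27,9] → ·  [on edge]
    (1,3)@(3, 7): e=[16,17,3] → #
    (2,3)@(5, 7): e=[8,13,15] → #
    (3,3)@(7, 7): e=[0,9,27] → ·  [on edge]
    (1,4)@(3, 9): e=[24,3,9] → #
    (2,4)@(5, 9): e=[16,-1,21] → ·
    (1,5)@(3, 11): e=[32,-11,15] → ·
  covered (3 px):
    · · · ·
    · · · ·
    · · · ·
    · # # ·
    · # · ·
    · · · ·
T1:
  2·area = 55
  edge (7, 11)→(0, 5): d=(-7,-6) top-left  bias=+0
  edge (0, 5)→(8, 4): d=(8,-1) top-left  bias=+0
  edge (8, 4)→(7, 11): d=(-1,7) right/bottom  bias=-1
    (0,2)@(1, 5): e=[6,1,48] → #
    (1,2)@(3, 5): e=[18,3,34] → #
    (2,2)@(5, 5): e=[30,5,20] → #
    (3,2)@(7, 5): e=[42,7,6] → #
    (0,3)@(1, 7): e=[-8,17,46] → ·
    (1,3)@(3, 7): e=[4,19,32] → #
    (1,4)@(3, 9): e=[-10,35,30] → ·
    (2,4)@(5, 9): e=[2,37,16] → #
    (2,5)@(5, 11): e=[-12,53,14] → ·
    (3,5)@(7, 11): e=[0,55,0] → ·  [on edge]
  covered (9 px):
    · · · ·
    · · · ·
    # # # #
    · # # #
    · · # #
    · · · ·

Final: 12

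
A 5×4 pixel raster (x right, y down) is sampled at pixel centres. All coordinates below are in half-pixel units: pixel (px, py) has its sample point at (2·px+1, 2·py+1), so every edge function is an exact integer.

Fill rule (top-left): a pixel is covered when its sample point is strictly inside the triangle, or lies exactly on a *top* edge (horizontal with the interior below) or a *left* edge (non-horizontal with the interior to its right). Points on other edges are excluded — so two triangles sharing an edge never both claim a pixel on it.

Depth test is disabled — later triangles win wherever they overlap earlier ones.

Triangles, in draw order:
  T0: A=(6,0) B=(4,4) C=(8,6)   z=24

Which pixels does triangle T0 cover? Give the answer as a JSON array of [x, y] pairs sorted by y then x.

T0:
  2·area = 20  (B↔C swapped to make it positive)
  edge (6, 0)→(8, 6): d=(2,6) right/bottom  bias=-1
  edge (8, 6)→(4, 4): d=(-4,-2) top-left  bias=+0
  edge (4, 4)→(6, 0): d=(2,-4) top-left  bias=+0
    (2,1)@(5, 3): e=[12,6,2] → X
    (3,1)@(7, 3): e=[0,10,10] → .  [on edge]
    (2,2)@(5, 5): e=[16,-2,6] → .
    (3,2)@(7, 5): e=[4,2,14] → X
    (4,2)@(9, 5): e=[-8,6,22] → .
    (3,3)@(7, 7): e=[8,-6,18] → .
  covered (2 px):
    . . . . .
    . . X . .
    . . . X .
    . . . . .

Result: [[2,1],[3,2]]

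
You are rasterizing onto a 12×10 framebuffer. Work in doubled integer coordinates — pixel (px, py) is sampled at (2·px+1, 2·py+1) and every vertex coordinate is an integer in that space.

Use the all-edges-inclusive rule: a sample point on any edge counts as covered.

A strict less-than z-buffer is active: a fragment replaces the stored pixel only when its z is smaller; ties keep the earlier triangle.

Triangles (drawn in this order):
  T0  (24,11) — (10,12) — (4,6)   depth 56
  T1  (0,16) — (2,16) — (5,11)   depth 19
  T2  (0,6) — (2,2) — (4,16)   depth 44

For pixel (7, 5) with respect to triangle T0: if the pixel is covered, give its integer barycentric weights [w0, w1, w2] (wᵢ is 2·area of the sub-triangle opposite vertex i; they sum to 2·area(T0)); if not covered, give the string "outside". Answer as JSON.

T0:
  2·area = 90
  edge (24, 11)→(10, 12): d=(-14,1) inclusive
  edge (10, 12)→(4, 6): d=(-6,-6) inclusive
  edge (4, 6)→(24, 11): d=(20,5) inclusive
    (0,1)@(1, 3): e=[135,0,-45] → ·  [on edge]
    (1,2)@(3, 5): e=[105,0,-15] → ·  [on edge]
    (2,3)@(5, 7): e=[75,0,15] → #  [on edge]
    (3,3)@(7, 7): e=[73,12,5] → #
    (4,3)@(9, 7): e=[71,24,-5] → ·
    (2,4)@(5, 9): e=[47,-12,55] → ·
    (3,4)@(7, 9): e=[45,0,45] → #  [on edge]
    (4,4)@(9, 9): e=[43,12,35] → #
    (5,4)@(11, 9): e=[41,24,25] → #
    (6,4)@(13, 9): e=[39,36,15] → #
    (7,4)@(15, 9): e=[37,48,5] → #
    (8,4)@(17, 9): e=[35,60,-5] → ·
    (4,5)@(9, 11): e=[15,0,75] → #  [on edge]
    (5,6)@(11, 13): e=[-15,0,105] → ·  [on edge]
    (6,7)@(13, 15): e=[-45,0,135] → ·  [on edge]
    (7,8)@(15, 17): e=[-75,0,165] → ·  [on edge]
    (8,9)@(17, 19): e=[-105,0,195] → ·  [on edge]
  covered (15 px):
    · · · · · · · · · · · ·
    · · · · · · · · · · · ·
    · · · · · · · · · · · ·
    · · # # · · · · · · · ·
    · · · # # # # # · · · ·
    · · · · # # # # # # # #
    · · · · · · · · · · · ·
    · · · · · · · · · · · ·
    · · · · · · · · · · · ·
    · · · · · · · · · · · ·
T1:
  2·area = 10  (B↔C swapped to make it positive)
  edge (0, 16)→(5, 11): d=(5,-5) inclusive
  edge (5, 11)→(2, 16): d=(-3,5) inclusive
  edge (2, 16)→(0, 16): d=(-2,0) inclusive
    (5,0)@(11, 1): e=[-20,0,30] → ·  [on edge]
    (7,0)@(15, 1): e=[0,-20,30] → ·  [on edge]
    (6,1)@(13, 3): e=[0,-16,26] → ·  [on edge]
    (5,2)@(11, 5): e=[0,-12,22] → ·  [on edge]
    (4,3)@(9, 7): e=[0,-8,18] → ·  [on edge]
    (3,4)@(7, 9): e=[0,-4,14] → ·  [on edge]
    (2,5)@(5, 11): e=[0,0,10] → #  [on edge]
    (3,5)@(7, 11): e=[10,-10,10] → ·
    (1,6)@(3, 13): e=[0,4,6] → #  [on edge]
    (2,6)@(5, 13): e=[10,-6,6] → ·
    (0,7)@(1, 15): e=[0,8,2] → #  [on edge]
    (1,7)@(3, 15): e=[10,-2,2] → ·
  covered (3 px):
    · · · · · · · · · · · ·
    · · · · · · · · · · · ·
    · · · · · · · · · · · ·
    · · · · · · · · · · · ·
    · · · · · · · · · · · ·
    · · # · · · · · · · · ·
    · # · · · · · · · · · ·
    # · · · · · · · · · · ·
    · · · · · · · · · · · ·
    · · · · · · · · · · · ·
T2:
  2·area = 36
  edge (0, 6)→(2, 2): d=(2,-4) inclusive
  edge (2, 2)→(4, 16): d=(2,14) inclusive
  edge (4, 16)→(0, 6): d=(-4,-10) inclusive
    (0,2)@(1, 5): e=[2,20,14] → #
    (1,2)@(3, 5): e=[10,-8,34] → ·
    (0,3)@(1, 7): e=[6,24,6] → #
    (1,3)@(3, 7): e=[14,-4,26] → ·
    (0,4)@(1, 9): e=[10,28,-2] → ·
    (1,4)@(3, 9): e=[18,0,18] → #  [on edge]
    (2,4)@(5, 9): e=[26,-28,38] → ·
    (1,5)@(3, 11): e=[22,4,10] → #
    (2,5)@(5, 11): e=[30,-24,30] → ·
    (1,6)@(3, 13): e=[26,8,2] → #
    (2,6)@(5, 13): e=[34,-20,22] → ·
    (1,7)@(3, 15): e=[30,12,-6] → ·
  covered (5 px):
    · · · · · · · · · · · ·
    · · · · · · · · · · · ·
    # · · · · · · · · · · ·
    # · · · · · · · · · · ·
    · # · · · · · · · · · ·
    · # · · · · · · · · · ·
    · # · · · · · · · · · ·
    · · · · · · · · · · · ·
    · · · · · · · · · · · ·
    · · · · · · · · · · · ·

Final: [36,45,9]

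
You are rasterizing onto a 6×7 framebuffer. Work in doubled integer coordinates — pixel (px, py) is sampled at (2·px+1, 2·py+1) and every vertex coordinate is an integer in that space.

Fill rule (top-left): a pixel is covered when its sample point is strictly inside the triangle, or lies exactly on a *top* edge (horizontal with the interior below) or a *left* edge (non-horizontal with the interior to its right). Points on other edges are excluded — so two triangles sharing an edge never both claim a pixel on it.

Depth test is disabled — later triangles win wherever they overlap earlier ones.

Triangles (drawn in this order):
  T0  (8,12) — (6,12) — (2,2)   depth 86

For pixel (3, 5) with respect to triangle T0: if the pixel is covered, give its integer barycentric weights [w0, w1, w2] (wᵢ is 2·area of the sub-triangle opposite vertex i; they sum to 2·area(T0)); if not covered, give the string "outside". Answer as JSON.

T0:
  2·area = 20
  edge (8, 12)→(6, 12): d=(-2,0) right/bottom  bias=-1
  edge (6, 12)→(2, 2): d=(-4,-10) top-left  bias=+0
  edge (2, 2)→(8, 12): d=(6,10) right/bottom  bias=-1
    (2,3)@(5, 7): e=[10,10,0] → .  [on edge]
    (2,4)@(5, 9): e=[6,2,12] → X
    (3,4)@(7, 9): e=[6,22,-8] → .
    (2,5)@(5, 11): e=[2,-6,24] → .
    (3,5)@(7, 11): e=[2,14,4] → X
    (4,5)@(9, 11): e=[2,34,-16] → .
    (3,6)@(7, 13): e=[-2,6,16] → .
  covered (2 px):
    . . . . . .
    . . . . . .
    . . . . . .
    . . . . . .
    . . X . . .
    . . . X . .
    . . . . . .

Final: [14,4,2]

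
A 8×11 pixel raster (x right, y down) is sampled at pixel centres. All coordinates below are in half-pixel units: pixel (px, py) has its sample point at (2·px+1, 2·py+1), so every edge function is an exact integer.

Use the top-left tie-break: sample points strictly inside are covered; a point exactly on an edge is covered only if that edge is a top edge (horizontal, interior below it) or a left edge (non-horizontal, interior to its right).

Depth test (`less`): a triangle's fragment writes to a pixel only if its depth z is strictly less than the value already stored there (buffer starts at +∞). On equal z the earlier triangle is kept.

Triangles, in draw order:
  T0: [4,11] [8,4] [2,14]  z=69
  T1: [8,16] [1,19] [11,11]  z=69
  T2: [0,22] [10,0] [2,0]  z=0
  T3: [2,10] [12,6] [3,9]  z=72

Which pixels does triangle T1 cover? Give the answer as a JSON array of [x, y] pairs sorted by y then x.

T0:
  2·area = 2  (B↔C swapped to make it positive)
  edge (4, 11)→(2, 14): d=(-2,3) right/bottom  bias=-1
  edge (2, 14)→(8, 4): d=(6,-10) top-left  bias=+0
  edge (8, 4)→(4, 11): d=(-4,7) right/bottom  bias=-1
    (2,4)@(5, 9): e=[1,0,1] → █  [on edge]
    (3,4)@(7, 9): e=[-5,20,-13] → ·
    (2,5)@(5, 11): e=[-3,12,-7] → ·
  covered (1 px):
    · · · · · · · ·
    · · · · · · · ·
    · · · · · · · ·
    · · · · · · · ·
    · · █ · · · · ·
    · · · · · · · ·
    · · · · · · · ·
    · · · · · · · ·
    · · · · · · · ·
    · · · · · · · ·
    · · · · · · · ·
T1:
  2·area = 26
  edge (8, 16)→(1, 19): d=(-7,3) right/bottom  bias=-1
  edge (1, 19)→(11, 11): d=(10,-8) top-left  bias=+0
  edge (11, 11)→(8, 16): d=(-3,5) right/bottom  bias=-1
    (5,5)@(11, 11): e=[26,0,0] → ·  [on edge]
    (4,6)@(9, 13): e=[18,4,4] → █
    (5,6)@(11, 13): e=[12,20,-6] → ·
    (7,6)@(15, 13): e=[0,52,-26] → ·  [on edge]
    (3,7)@(7, 15): e=[10,8,8] → █
    (4,7)@(9, 15): e=[4,24,-2] → ·
    (2,8)@(5, 17): e=[2,12,12] → █
    (3,8)@(7, 17): e=[-4,28,2] → ·
    (0,9)@(1, 19): e=[0,0,26] → ·  [on edge]
    (2,9)@(5, 19): e=[-12,32,6] → ·
    (2,10)@(5, 21): e=[-26,52,0] → ·  [on edge]
  covered (3 px):
    · · · · · · · ·
    · · · · · · · ·
    · · · · · · · ·
    · · · · · · · ·
    · · · · · · · ·
    · · · · · · · ·
    · · · · █ · · ·
    · · · █ · · · ·
    · · █ · · · · ·
    · · · · · · · ·
    · · · · · · · ·
T2:
  2·area = 176  (B↔C swapped to make it positive)
  edge (0, 22)→(2, 0): d=(2,-22) top-left  bias=+0
  edge (2, 0)→(10, 0): d=(8,0) top-left  bias=+0
  edge (10, 0)→(0, 22): d=(-10,22) right/bottom  bias=-1
    (1,0)@(3, 1): e=[24,8,144] → █
    (2,0)@(5, 1): e=[68,8,100] → █
    (3,0)@(7, 1): e=[112,8,56] → █
    (4,0)@(9, 1): e=[156,8,12] → █
    (5,0)@(11, 1): e=[200,8,-32] → ·
    (1,1)@(3, 3): e=[28,24,124] → █
    (4,1)@(9, 3): e=[160,24,-8] → ·
    (1,2)@(3, 5): e=[32,40,104] → █
    (4,2)@(9, 5): e=[164,40,-28] → ·
    (1,3)@(3, 7): e=[36,56,84] → █
    (3,3)@(7, 7): e=[124,56,-4] → ·
    (1,4)@(3, 9): e=[40,72,64] → █
    (0,5)@(1, 11): e=[0,88,88] → █  [on edge]
    (2,5)@(5, 11): e=[88,88,0] → ·  [on edge]
  covered (22 px):
    · █ █ █ █ · · ·
    · █ █ █ · · · ·
    · █ █ █ · · · ·
    · █ █ · · · · ·
    · █ █ · · · · ·
    █ █ · · · · · ·
    █ █ · · · · · ·
    █ █ · · · · · ·
    █ · · · · · · ·
    █ · · · · · · ·
    · · · · · · · ·
T3:
  2·area = 6  (B↔C swapped to make it positive)
  edge (2, 10)→(3, 9): d=(1,-1) top-left  bias=+0
  edge (3, 9)→(12, 6): d=(9,-3) top-left  bias=+0
  edge (12, 6)→(2, 10): d=(-10,4) right/bottom  bias=-1
    (5,0)@(11, 1): e=[0,-48,54] → ·  [on edge]
    (4,1)@(9, 3): e=[0,-36,42] → ·  [on edge]
    (3,2)@(7, 5): e=[0,-24,30] → ·  [on edge]
    (7,2)@(15, 5): e=[8,0,-2] → ·  [on edge]
    (2,3)@(5, 7): e=[0,-12,18] → ·  [on edge]
    (4,3)@(9, 7): e=[4,0,2] → █  [on edge]
    (5,3)@(11, 7): e=[6,6,-6] → ·
    (1,4)@(3, 9): e=[0,0,6] → █  [on edge]
    (2,4)@(5, 9): e=[2,6,-2] → ·
    (4,4)@(9, 9): e=[6,18,-18] → ·
    (0,5)@(1, 11): e=[0,12,-6] → ·  [on edge]
    (1,5)@(3, 11): e=[2,18,-14] → ·
  covered (2 px):
    · · · · · · · ·
    · · · · · · · ·
    · · · · · · · ·
    · · · · █ · · ·
    · █ · · · · · ·
    · · · · · · · ·
    · · · · · · · ·
    · · · · · · · ·
    · · · · · · · ·
    · · · · · · · ·
    · · · · · · · ·

Final: [[4,6],[3,7],[2,8]]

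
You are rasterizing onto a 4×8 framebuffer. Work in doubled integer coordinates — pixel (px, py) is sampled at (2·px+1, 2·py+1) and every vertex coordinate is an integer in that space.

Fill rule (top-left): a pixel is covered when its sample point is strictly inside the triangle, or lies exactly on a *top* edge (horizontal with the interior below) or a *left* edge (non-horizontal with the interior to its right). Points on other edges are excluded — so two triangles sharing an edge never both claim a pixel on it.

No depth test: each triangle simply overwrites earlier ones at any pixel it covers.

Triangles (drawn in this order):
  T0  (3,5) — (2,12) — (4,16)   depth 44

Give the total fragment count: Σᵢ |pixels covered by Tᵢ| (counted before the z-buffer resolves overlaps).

T0:
  2·area = 18  (B↔C swapped to make it positive)
  edge (3, 5)→(4, 16): d=(1,11) right/bottom  bias=-1
  edge (4, 16)→(2, 12): d=(-2,-4) top-left  bias=+0
  edge (2, 12)→(3, 5): d=(1,-7) top-left  bias=+0
    (1,2)@(3, 5): e=[0,18,0] → ·  [on edge]
    (1,3)@(3, 7): e=[2,14,2] → #
    (2,3)@(5, 7): e=[-20,22,16] → ·
    (1,4)@(3, 9): e=[4,10,4] → #
    (2,4)@(5, 9): e=[-18,18,18] → ·
    (1,5)@(3, 11): e=[6,6,6] → #
    (2,5)@(5, 11): e=[-16,14,20] → ·
    (1,6)@(3, 13): e=[8,2,8] → #
    (2,6)@(5, 13): e=[-14,10,22] → ·
    (1,7)@(3, 15): e=[10,-2,10] → ·
  covered (4 px):
    · · · ·
    · · · ·
    · · · ·
    · # · ·
    · # · ·
    · # · ·
    · # · ·
    · · · ·

Final: 4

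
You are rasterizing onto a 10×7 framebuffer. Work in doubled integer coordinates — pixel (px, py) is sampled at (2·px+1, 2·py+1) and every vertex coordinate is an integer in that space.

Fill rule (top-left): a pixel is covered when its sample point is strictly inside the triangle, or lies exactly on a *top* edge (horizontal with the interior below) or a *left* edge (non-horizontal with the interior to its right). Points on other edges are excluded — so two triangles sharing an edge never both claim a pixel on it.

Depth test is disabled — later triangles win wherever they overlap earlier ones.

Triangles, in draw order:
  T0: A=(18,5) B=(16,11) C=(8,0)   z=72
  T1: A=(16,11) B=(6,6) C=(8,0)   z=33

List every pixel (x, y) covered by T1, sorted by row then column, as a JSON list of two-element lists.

T0:
  2·area = 70
  edge (18, 5)→(16, 11): d=(-2,6) right/bottom  bias=-1
  edge (16, 11)→(8, 0): d=(-8,-11) top-left  bias=+0
  edge (8, 0)→(18, 5): d=(10,5) right/bottom  bias=-1
    (4,0)@(9, 1): e=[62,3,5] → #
    (5,0)@(11, 1): e=[50,25,-5] → ·
    (4,1)@(9, 3): e=[58,-13,25] → ·
    (5,1)@(11, 3): e=[46,9,15] → #
    (6,1)@(13, 3): e=[34,31,5] → #
    (7,1)@(15, 3): e=[22,53,-5] → ·
    (5,2)@(11, 5): e=[42,-7,35] → ·
    (6,2)@(13, 5): e=[30,15,25] → #
    (7,2)@(15, 5): e=[18,37,15] → #
    (8,2)@(17, 5): e=[6,59,5] → #
    (9,2)@(19, 5): e=[-6,81,-5] → ·
    (6,3)@(13, 7): e=[26,-1,45] → ·
  covered (9 px):
    · · · · # · · · · ·
    · · · · · # # · · ·
    · · · · · · # # # ·
    · · · · · · · # # ·
    · · · · · · · # · ·
    · · · · · · · · · ·
    · · · · · · · · · ·
T1:
  2·area = 70
  edge (16, 11)→(6, 6): d=(-10,-5) top-left  bias=+0
  edge (6, 6)→(8, 0): d=(2,-6) top-left  bias=+0
  edge (8, 0)→(16, 11): d=(8,11) right/bottom  bias=-1
    (3,1)@(7, 3): e=[35,0,35] → #  [on edge]
    (4,1)@(9, 3): e=[45,12,13] → #
    (5,1)@(11, 3): e=[55,24,-9] → ·
    (3,2)@(7, 5): e=[15,4,51] → #
    (5,2)@(11, 5): e=[35,28,7] → #
    (6,2)@(13, 5): e=[45,40,-15] → ·
    (3,3)@(7, 7): e=[-5,8,67] → ·
    (4,3)@(9, 7): e=[5,20,45] → #
    (6,3)@(13, 7): e=[25,44,1] → #
    (7,3)@(15, 7): e=[35,56,-21] → ·
    (2,4)@(5, 9): e=[-35,0,105] → ·  [on edge]
    (4,4)@(9, 9): e=[-15,24,61] → ·
  covered (9 px):
    · · · · · · · · · ·
    · · · # # · · · · ·
    · · · # # # · · · ·
    · · · · # # # · · ·
    · · · · · · # · · ·
    · · · · · · · · · ·
    · · · · · · · · · ·

Final: [[3,1],[4,1],[3,2],[4,2],[5,2],[4,3],[5,3],[6,3],[6,4]]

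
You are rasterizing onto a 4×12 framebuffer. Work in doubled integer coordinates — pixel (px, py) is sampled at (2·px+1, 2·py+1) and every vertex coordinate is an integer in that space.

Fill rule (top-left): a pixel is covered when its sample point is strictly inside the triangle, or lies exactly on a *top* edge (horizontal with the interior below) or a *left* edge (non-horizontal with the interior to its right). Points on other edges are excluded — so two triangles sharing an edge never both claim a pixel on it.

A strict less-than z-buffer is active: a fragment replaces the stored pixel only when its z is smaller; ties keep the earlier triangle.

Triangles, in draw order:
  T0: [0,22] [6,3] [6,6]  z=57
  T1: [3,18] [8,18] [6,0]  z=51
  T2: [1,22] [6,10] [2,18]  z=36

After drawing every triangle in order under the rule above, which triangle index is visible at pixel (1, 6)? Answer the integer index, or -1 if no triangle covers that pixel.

T0:
  2·area = 18
  edge (0, 22)→(6, 3): d=(6,-19) top-left  bias=+0
  edge (6, 3)→(6, 6): d=(0,3) right/bottom  bias=-1
  edge (6, 6)→(0, 22): d=(-6,16) right/bottom  bias=-1
    (2,3)@(5, 7): e=[5,3,10] → #
    (3,3)@(7, 7): e=[43,-3,-22] → ·
    (2,4)@(5, 9): e=[17,3,-2] → ·
    (1,6)@(3, 13): e=[3,9,6] → #
    (2,6)@(5, 13): e=[41,3,-26] → ·
    (1,7)@(3, 15): e=[15,9,-6] → ·
    (0,9)@(1, 19): e=[1,15,2] → #
    (1,9)@(3, 19): e=[39,9,-30] → ·
    (0,10)@(1, 21): e=[13,15,-10] → ·
  covered (3 px):
    · · · ·
    · · · ·
    · · · ·
    · · # ·
    · · · ·
    · · · ·
    · # · ·
    · · · ·
    · · · ·
    # · · ·
    · · · ·
    · · · ·
T1:
  2·area = 90  (B↔C swapped to make it positive)
  edge (3, 18)→(6, 0): d=(3,-18) top-left  bias=+0
  edge (6, 0)→(8, 18): d=(2,18) right/bottom  bias=-1
  edge (8, 18)→(3, 18): d=(-5,0) right/bottom  bias=-1
    (2,3)@(5, 7): e=[3,32,55] → #
    (3,3)@(7, 7): e=[39,-4,55] → ·
    (2,4)@(5, 9): e=[9,36,45] → #
    (3,4)@(7, 9): e=[45,0,45] → ·  [on edge]
    (2,5)@(5, 11): e=[15,40,35] → #
    (3,5)@(7, 11): e=[51,4,35] → #
    (2,6)@(5, 13): e=[21,44,25] → #
    (2,7)@(5, 15): e=[27,48,15] → #
    (2,8)@(5, 17): e=[33,52,5] → #
    (2,9)@(5, 19): e=[39,56,-5] → ·
    (3,9)@(7, 19): e=[75,20,-5] → ·
  covered (10 px):
    · · · ·
    · · · ·
    · · · ·
    · · # ·
    · · # ·
    · · # #
    · · # #
    · · # #
    · · # #
    · · · ·
    · · · ·
    · · · ·
T2:
  2·area = 8  (B↔C swapped to make it positive)
  edge (1, 22)→(2, 18): d=(1,-4) top-left  bias=+0
  edge (2, 18)→(6, 10): d=(4,-8) top-left  bias=+0
  edge (6, 10)→(1, 22): d=(-5,12) right/bottom  bias=-1
    (1,8)@(3, 17): e=[3,4,1] → #
    (2,8)@(5, 17): e=[11,20,-23] → ·
    (1,9)@(3, 19): e=[5,12,-9] → ·
  covered (1 px):
    · · · ·
    · · · ·
    · · · ·
    · · · ·
    · · · ·
    · · · ·
    · · · ·
    · · · ·
    · # · ·
    · · · ·
    · · · ·
    · · · ·

Z-buffer (winner per pixel, '.' = empty):
  . . . .
  . . . .
  . . . .
  . . 1 .
  . . 1 .
  . . 1 1
  . 0 1 1
  . . 1 1
  . 2 1 1
  0 . . .
  . . . .
  . . . .

Result: 0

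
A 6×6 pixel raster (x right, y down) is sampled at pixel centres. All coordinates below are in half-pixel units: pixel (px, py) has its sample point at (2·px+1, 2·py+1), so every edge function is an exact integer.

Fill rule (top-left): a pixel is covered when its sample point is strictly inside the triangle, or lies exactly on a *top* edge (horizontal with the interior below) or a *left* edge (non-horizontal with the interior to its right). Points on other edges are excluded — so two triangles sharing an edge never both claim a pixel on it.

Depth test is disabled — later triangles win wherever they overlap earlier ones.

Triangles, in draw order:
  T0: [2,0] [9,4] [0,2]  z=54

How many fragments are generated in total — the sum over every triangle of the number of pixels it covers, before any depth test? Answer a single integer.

T0:
  2·area = 22
  edge (2, 0)→(9, 4): d=(7,4) right/bottom  bias=-1
  edge (9, 4)→(0, 2): d=(-9,-2) top-left  bias=+0
  edge (0, 2)→(2, 0): d=(2,-2) top-left  bias=+0
    (0,0)@(1, 1): e=[11,11,0] → X  [on edge]
    (1,0)@(3, 1): e=[3,15,4] → X
    (2,0)@(5, 1): e=[-5,19,8] → .
    (0,1)@(1, 3): e=[25,-7,4] → .
    (1,1)@(3, 3): e=[17,-3,8] → .
    (2,1)@(5, 3): e=[9,1,12] → X
    (3,1)@(7, 3): e=[1,5,16] → X
    (4,1)@(9, 3): e=[-7,9,20] → .
    (2,2)@(5, 5): e=[23,-17,16] → .
    (3,2)@(7, 5): e=[15,-13,20] → .
  covered (4 px):
    X X . . . .
    . . X X . .
    . . . . . .
    . . . . . .
    . . . . . .
    . . . . . .

Answer: 4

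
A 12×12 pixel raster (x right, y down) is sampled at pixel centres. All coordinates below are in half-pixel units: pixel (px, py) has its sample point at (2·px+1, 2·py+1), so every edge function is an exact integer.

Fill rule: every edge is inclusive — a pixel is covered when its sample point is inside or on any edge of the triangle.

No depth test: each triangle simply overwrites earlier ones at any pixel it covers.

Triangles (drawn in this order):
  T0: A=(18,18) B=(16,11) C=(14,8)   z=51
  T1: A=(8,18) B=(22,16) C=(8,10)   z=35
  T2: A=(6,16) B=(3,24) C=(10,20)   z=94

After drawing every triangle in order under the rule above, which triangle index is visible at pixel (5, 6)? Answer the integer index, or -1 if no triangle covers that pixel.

T0:
  2·area = 8  (B↔C swapped to make it positive)
  edge (18, 18)→(14, 8): d=(-4,-10) inclusive
  edge (14, 8)→(16, 11): d=(2,3) inclusive
  edge (16, 11)→(18, 18): d=(2,7) inclusive
    (8,7)@(17, 15): e=[2,5,1] → #
    (9,7)@(19, 15): e=[22,-1,-13] → ·
    (8,8)@(17, 17): e=[-6,9,5] → ·
  covered (1 px):
    · · · · · · · · · · · ·
    · · · · · · · · · · · ·
    · · · · · · · · · · · ·
    · · · · · · · · · · · ·
    · · · · · · · · · · · ·
    · · · · · · · · · · · ·
    · · · · · · · · · · · ·
    · · · · · · · · # · · ·
    · · · · · · · · · · · ·
    · · · · · · · · · · · ·
    · · · · · · · · · · · ·
    · · · · · · · · · · · ·
T1:
  2·area = 112  (B↔C swapped to make it positive)
  edge (8, 18)→(8, 10): d=(0,-8) inclusive
  edge (8, 10)→(22, 16): d=(14,6) inclusive
  edge (22, 16)→(8, 18): d=(-14,2) inclusive
    (0,3)@(1, 7): e=[-56,0,168] → ·  [on edge]
    (4,5)@(9, 11): e=[8,8,96] → #
    (5,5)@(11, 11): e=[24,-4,92] → ·
    (4,6)@(9, 13): e=[8,36,68] → #
    (5,6)@(11, 13): e=[24,24,64] → #
    (6,6)@(13, 13): e=[40,12,60] → #
    (7,6)@(15, 13): e=[56,0,56] → #  [on edge]
    (8,6)@(17, 13): e=[72,-12,52] → ·
    (4,7)@(9, 15): e=[8,64,40] → #
    (8,7)@(17, 15): e=[72,16,24] → #
    (9,7)@(19, 15): e=[88,4,20] → #
    (10,7)@(21, 15): e=[104,-8,16] → ·
    (7,8)@(15, 17): e=[56,56,0] → #  [on edge]
    (0,9)@(1, 19): e=[-56,168,0] → ·  [on edge]
  covered (15 px):
    · · · · · · · · · · · ·
    · · · · · · · · · · · ·
    · · · · · · · · · · · ·
    · · · · · · · · · · · ·
    · · · · · · · · · · · ·
    · · · · # · · · · · · ·
    · · · · # # # # · · · ·
    · · · · # # # # # # · ·
    · · · · # # # # · · · ·
    · · · · · · · · · · · ·
    · · · · · · · · · · · ·
    · · · · · · · · · · · ·
T2:
  2·area = 44  (B↔C swapped to make it positive)
  edge (6, 16)→(10, 20): d=(4,4) inclusive
  edge (10, 20)→(3, 24): d=(-7,4) inclusive
  edge (3, 24)→(6, 16): d=(3,-8) inclusive
    (0,5)@(1, 11): e=[0,99,-55] → ·  [on edge]
    (1,6)@(3, 13): e=[0,77,-33] → ·  [on edge]
    (2,7)@(5, 15): e=[0,55,-11] → ·  [on edge]
    (3,8)@(7, 17): e=[0,33,11] → #  [on edge]
    (4,8)@(9, 17): e=[-8,25,27] → ·
    (2,9)@(5, 19): e=[16,27,1] → #
    (4,9)@(9, 19): e=[0,11,33] → #  [on edge]
    (5,9)@(11, 19): e=[-8,3,49] → ·
    (2,10)@(5, 21): e=[24,13,7] → #
    (4,10)@(9, 21): e=[8,-3,39] → ·
    (5,10)@(11, 21): e=[0,-11,55] → ·  [on edge]
    (2,11)@(5, 23): e=[32,-1,13] → ·
    (6,11)@(13, 23): e=[0,-33,77] → ·  [on edge]
  covered (6 px):
    · · · · · · · · · · · ·
    · · · · · · · · · · · ·
    · · · · · · · · · · · ·
    · · · · · · · · · · · ·
    · · · · · · · · · · · ·
    · · · · · · · · · · · ·
    · · · · · · · · · · · ·
    · · · · · · · · · · · ·
    · · · # · · · · · · · ·
    · · # # # · · · · · · ·
    · · # # · · · · · · · ·
    · · · · · · · · · · · ·

Z-buffer (winner per pixel, '.' = empty):
  . . . . . . . . . . . .
  . . . . . . . . . . . .
  . . . . . . . . . . . .
  . . . . . . . . . . . .
  . . . . . . . . . . . .
  . . . . 1 . . . . . . .
  . . . . 1 1 1 1 . . . .
  . . . . 1 1 1 1 1 1 . .
  . . . 2 1 1 1 1 . . . .
  . . 2 2 2 . . . . . . .
  . . 2 2 . . . . . . . .
  . . . . . . . . . . . .

Final: 1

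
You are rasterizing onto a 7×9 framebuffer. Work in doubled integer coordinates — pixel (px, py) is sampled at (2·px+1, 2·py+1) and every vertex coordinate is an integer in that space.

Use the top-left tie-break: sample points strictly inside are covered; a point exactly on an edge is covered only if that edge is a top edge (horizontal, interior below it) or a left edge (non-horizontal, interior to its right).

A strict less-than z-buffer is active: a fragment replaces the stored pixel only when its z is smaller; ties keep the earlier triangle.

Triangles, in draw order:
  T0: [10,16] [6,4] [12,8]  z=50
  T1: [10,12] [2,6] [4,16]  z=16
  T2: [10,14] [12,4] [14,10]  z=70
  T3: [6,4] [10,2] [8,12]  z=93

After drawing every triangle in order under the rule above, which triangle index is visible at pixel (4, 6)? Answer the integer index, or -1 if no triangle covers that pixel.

T0:
  2·area = 56
  edge (10, 16)→(6, 4): d=(-4,-12) top-left  bias=+0
  edge (6, 4)→(12, 8): d=(6,4) right/bottom  bias=-1
  edge (12, 8)→(10, 16): d=(-2,8) right/bottom  bias=-1
    (2,0)@(5, 1): e=[0,-14,70] → ·  [on edge]
    (3,2)@(7, 5): e=[8,2,46] → █
    (4,2)@(9, 5): e=[32,-6,30] → ·
    (3,3)@(7, 7): e=[0,14,42] → █  [on edge]
    (4,3)@(9, 7): e=[24,6,26] → █
    (5,3)@(11, 7): e=[48,-2,10] → ·
    (3,4)@(7, 9): e=[-8,26,38] → ·
    (4,4)@(9, 9): e=[16,18,22] → █
    (5,4)@(11, 9): e=[40,10,6] → █
    (6,4)@(13, 9): e=[64,2,-10] → ·
    (4,5)@(9, 11): e=[8,30,18] → █
    (6,5)@(13, 11): e=[56,14,-14] → ·
    (4,6)@(9, 13): e=[0,42,14] → █  [on edge]
  covered (8 px):
    · · · · · · ·
    · · · · · · ·
    · · · █ · · ·
    · · · █ █ · ·
    · · · · █ █ ·
    · · · · █ █ ·
    · · · · █ · ·
    · · · · · · ·
    · · · · · · ·
T1:
  2·area = 68  (B↔C swapped to make it positive)
  edge (10, 12)→(4, 16): d=(-6,4) right/bottom  bias=-1
  edge (4, 16)→(2, 6): d=(-2,-10) top-left  bias=+0
  edge (2, 6)→(10, 12): d=(8,6) right/bottom  bias=-1
    (0,0)@(1, 1): e=[102,0,-34] → ·  [on edge]
    (1,3)@(3, 7): e=[58,8,2] → █
    (2,3)@(5, 7): e=[50,28,-10] → ·
    (1,4)@(3, 9): e=[46,4,18] → █
    (2,4)@(5, 9): e=[38,24,6] → █
    (3,4)@(7, 9): e=[30,44,-6] → ·
    (1,5)@(3, 11): e=[34,0,34] → █  [on edge]
    (3,5)@(7, 11): e=[18,40,10] → █
    (4,5)@(9, 11): e=[10,60,-2] → ·
    (1,6)@(3, 13): e=[22,-4,50] → ·
    (2,6)@(5, 13): e=[14,16,38] → █
    (4,6)@(9, 13): e=[-2,56,14] → ·
  covered (9 px):
    · · · · · · ·
    · · · · · · ·
    · · · · · · ·
    · █ · · · · ·
    · █ █ · · · ·
    · █ █ █ · · ·
    · · █ █ · · ·
    · · █ · · · ·
    · · · · · · ·
T2:
  2·area = 32
  edge (10, 14)→(12, 4): d=(2,-10) top-left  bias=+0
  edge (12, 4)→(14, 10): d=(2,6) right/bottom  bias=-1
  edge (14, 10)→(10, 14): d=(-4,4) right/bottom  bias=-1
    (5,0)@(11, 1): e=[-16,0,48] → ·  [on edge]
    (6,3)@(13, 7): e=[16,0,16] → ·  [on edge]
    (5,4)@(11, 9): e=[0,16,16] → █  [on edge]
    (6,4)@(13, 9): e=[20,4,8] → █
    (5,5)@(11, 11): e=[4,20,8] → █
    (6,5)@(13, 11): e=[24,8,0] → ·  [on edge]
    (5,6)@(11, 13): e=[8,24,0] → ·  [on edge]
    (4,7)@(9, 15): e=[-8,40,0] → ·  [on edge]
    (3,8)@(7, 17): e=[-24,56,0] → ·  [on edge]
  covered (3 px):
    · · · · · · ·
    · · · · · · ·
    · · · · · · ·
    · · · · · · ·
    · · · · · █ █
    · · · · · █ ·
    · · · · · · ·
    · · · · · · ·
    · · · · · · ·
T3:
  2·area = 36
  edge (6, 4)→(10, 2): d=(4,-2) top-left  bias=+0
  edge (10, 2)→(8, 12): d=(-2,10) right/bottom  bias=-1
  edge (8, 12)→(6, 4): d=(-2,-8) top-left  bias=+0
    (4,1)@(9, 3): e=[2,8,26] → █
    (5,1)@(11, 3): e=[6,-12,42] → ·
    (3,2)@(7, 5): e=[6,24,6] → █
    (5,2)@(11, 5): e=[14,-16,38] → ·
    (3,3)@(7, 7): e=[14,20,2] → █
    (4,3)@(9, 7): e=[18,0,18] → ·  [on edge]
    (3,4)@(7, 9): e=[22,16,-2] → ·
    (3,8)@(7, 17): e=[54,0,-18] → ·  [on edge]
  covered (4 px):
    · · · · · · ·
    · · · · █ · ·
    · · · █ █ · ·
    · · · █ · · ·
    · · · · · · ·
    · · · · · · ·
    · · · · · · ·
    · · · · · · ·
    · · · · · · ·

Z-buffer (winner per pixel, '.' = empty):
  . . . . . . .
  . . . . 3 . .
  . . . 0 3 . .
  . 1 . 0 0 . .
  . 1 1 . 0 0 2
  . 1 1 1 0 0 .
  . . 1 1 0 . .
  . . 1 . . . .
  . . . . . . .

Final: 0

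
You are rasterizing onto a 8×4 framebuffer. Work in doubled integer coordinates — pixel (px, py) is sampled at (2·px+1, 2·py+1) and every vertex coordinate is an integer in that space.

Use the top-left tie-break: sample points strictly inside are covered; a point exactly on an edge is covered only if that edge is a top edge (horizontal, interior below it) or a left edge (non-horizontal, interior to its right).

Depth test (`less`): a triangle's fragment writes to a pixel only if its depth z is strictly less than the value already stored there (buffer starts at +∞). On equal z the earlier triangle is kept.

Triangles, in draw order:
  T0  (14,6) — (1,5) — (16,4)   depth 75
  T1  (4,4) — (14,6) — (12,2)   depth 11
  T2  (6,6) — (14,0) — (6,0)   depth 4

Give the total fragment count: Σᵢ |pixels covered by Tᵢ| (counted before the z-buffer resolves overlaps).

T0:
  2·area = 28
  edge (14, 6)→(1, 5): d=(-13,-1) top-left  bias=+0
  edge (1, 5)→(16, 4): d=(15,-1) top-left  bias=+0
  edge (16, 4)→(14, 6): d=(-2,2) right/bottom  bias=-1
    (0,2)@(1, 5): e=[0,0,28] → X  [on edge]
    (1,2)@(3, 5): e=[2,2,24] → X
    (2,2)@(5, 5): e=[4,4,20] → X
    (3,2)@(7, 5): e=[6,6,16] → X
    (4,2)@(9, 5): e=[8,8,12] → X
    (5,2)@(11, 5): e=[10,10,8] → X
    (6,2)@(13, 5): e=[12,12,4] → X
    (7,2)@(15, 5): e=[14,14,0] → .  [on edge]
    (0,3)@(1, 7): e=[-26,30,24] → .
    (1,3)@(3, 7): e=[-24,32,20] → .
    (2,3)@(5, 7): e=[-22,34,16] → .
    (3,3)@(7, 7): e=[-20,36,12] → .
    (6,3)@(13, 7): e=[-14,42,0] → .  [on edge]
  covered (7 px):
    . . . . . . . .
    . . . . . . . .
    X X X X X X X .
    . . . . . . . .
T1:
  2·area = 36  (B↔C swapped to make it positive)
  edge (4, 4)→(12, 2): d=(8,-2) top-left  bias=+0
  edge (12, 2)→(14, 6): d=(2,4) right/bottom  bias=-1
  edge (14, 6)→(4, 4): d=(-10,-2) top-left  bias=+0
    (4,1)@(9, 3): e=[2,14,20] → X
    (5,1)@(11, 3): e=[6,6,24] → X
    (6,1)@(13, 3): e=[10,-2,28] → .
    (4,2)@(9, 5): e=[18,18,0] → X  [on edge]
    (6,2)@(13, 5): e=[26,2,8] → X
    (7,2)@(15, 5): e=[30,-6,12] → .
    (4,3)@(9, 7): e=[34,22,-20] → .
    (5,3)@(11, 7): e=[38,14,-16] → .
    (6,3)@(13, 7): e=[42,6,-12] → .
  covered (5 px):
    . . . . . . . .
    . . . . X X . .
    . . . . X X X .
    . . . . . . . .
T2:
  2·area = 48  (B↔C swapped to make it positive)
  edge (6, 6)→(6, 0): d=(0,-6) top-left  bias=+0
  edge (6, 0)→(14, 0): d=(8,0) top-left  bias=+0
  edge (14, 0)→(6, 6): d=(-8,6) right/bottom  bias=-1
    (3,0)@(7, 1): e=[6,8,34] → X
    (4,0)@(9, 1): e=[18,8,22] → X
    (5,0)@(11, 1): e=[30,8,10] → X
    (6,0)@(13, 1): e=[42,8,-2] → .
    (3,1)@(7, 3): e=[6,24,18] → X
    (5,1)@(11, 3): e=[30,24,-6] → .
    (3,2)@(7, 5): e=[6,40,2] → X
    (4,2)@(9, 5): e=[18,40,-10] → .
    (3,3)@(7, 7): e=[6,56,-14] → .
  covered (6 px):
    . . . X X X . .
    . . . X X . . .
    . . . X . . . .
    . . . . . . . .

Answer: 18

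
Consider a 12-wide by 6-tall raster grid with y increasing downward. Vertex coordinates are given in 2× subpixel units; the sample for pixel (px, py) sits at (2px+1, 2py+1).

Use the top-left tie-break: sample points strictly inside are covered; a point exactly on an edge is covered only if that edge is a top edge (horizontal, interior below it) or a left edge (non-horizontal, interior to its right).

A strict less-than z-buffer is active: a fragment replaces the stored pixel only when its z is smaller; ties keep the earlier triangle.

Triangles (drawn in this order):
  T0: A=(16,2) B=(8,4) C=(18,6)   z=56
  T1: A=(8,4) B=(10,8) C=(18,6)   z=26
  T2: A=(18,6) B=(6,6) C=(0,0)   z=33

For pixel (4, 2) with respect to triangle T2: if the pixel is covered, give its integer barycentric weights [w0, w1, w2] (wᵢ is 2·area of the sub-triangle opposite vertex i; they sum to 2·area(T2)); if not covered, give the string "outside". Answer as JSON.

T0:
  2·area = 36  (B↔C swapped to make it positive)
  edge (16, 2)→(18, 6): d=(2,4) right/bottom  bias=-1
  edge (18, 6)→(8, 4): d=(-10,-2) top-left  bias=+0
  edge (8, 4)→(16, 2): d=(8,-2) top-left  bias=+0
    (1,1)@(3, 3): e=[54,0,-18] → ·  [on edge]
    (6,1)@(13, 3): e=[14,20,2] → █
    (7,1)@(15, 3): e=[6,24,6] → █
    (8,1)@(17, 3): e=[-2,28,10] → ·
    (6,2)@(13, 5): e=[18,0,18] → █  [on edge]
    (8,2)@(17, 5): e=[2,8,26] → █
    (9,2)@(19, 5): e=[-6,12,30] → ·
    (6,3)@(13, 7): e=[22,-20,34] → ·
    (7,3)@(15, 7): e=[14,-16,38] → ·
    (8,3)@(17, 7): e=[6,-12,42] → ·
    (11,3)@(23, 7): e=[-18,0,54] → ·  [on edge]
  covered (5 px):
    · · · · · · · · · · · ·
    · · · · · · █ █ · · · ·
    · · · · · · █ █ █ · · ·
    · · · · · · · · · · · ·
    · · · · · · · · · · · ·
    · · · · · · · · · · · ·
T1:
  2·area = 36  (B↔C swapped to make it positive)
  edge (8, 4)→(18, 6): d=(10,2) right/bottom  bias=-1
  edge (18, 6)→(10, 8): d=(-8,2) right/bottom  bias=-1
  edge (10, 8)→(8, 4): d=(-2,-4) top-left  bias=+0
    (1,1)@(3, 3): e=[0,54,-18] → ·  [on edge]
    (4,2)@(9, 5): e=[8,26,2] → █
    (5,2)@(11, 5): e=[4,22,10] → █
    (6,2)@(13, 5): e=[0,18,18] → ·  [on edge]
    (4,3)@(9, 7): e=[28,10,-2] → ·
    (5,3)@(11, 7): e=[24,6,6] → █
    (6,3)@(13, 7): e=[20,2,14] → █
    (7,3)@(15, 7): e=[16,-2,22] → ·
    (11,3)@(23, 7): e=[0,-18,54] → ·  [on edge]
    (5,4)@(11, 9): e=[44,-10,2] → ·
    (6,4)@(13, 9): e=[40,-14,10] → ·
  covered (4 px):
    · · · · · · · · · · · ·
    · · · · · · · · · · · ·
    · · · · █ █ · · · · · ·
    · · · · · █ █ · · · · ·
    · · · · · · · · · · · ·
    · · · · · · · · · · · ·
T2:
  2·area = 72
  edge (18, 6)→(6, 6): d=(-12,0) right/bottom  bias=-1
  edge (6, 6)→(0, 0): d=(-6,-6) top-left  bias=+0
  edge (0, 0)→(18, 6): d=(18,6) right/bottom  bias=-1
    (0,0)@(1, 1): e=[60,0,12] → █  [on edge]
    (1,0)@(3, 1): e=[60,12,0] → ·  [on edge]
    (0,1)@(1, 3): e=[36,-12,48] → ·
    (1,1)@(3, 3): e=[36,0,36] → █  [on edge]
    (2,1)@(5, 3): e=[36,12,24] → █
    (3,1)@(7, 3): e=[36,24,12] → █
    (4,1)@(9, 3): e=[36,36,0] → ·  [on edge]
    (1,2)@(3, 5): e=[12,-12,72] → ·
    (2,2)@(5, 5): e=[12,0,60] → █  [on edge]
    (4,2)@(9, 5): e=[12,24,36] → █
    (5,2)@(11, 5): e=[12,36,24] → █
    (6,2)@(13, 5): e=[12,48,12] → █
    (7,2)@(15, 5): e=[12,60,0] → ·  [on edge]
    (3,3)@(7, 7): e=[-12,0,84] → ·  [on edge]
    (10,3)@(21, 7): e=[-12,84,0] → ·  [on edge]
    (4,4)@(9, 9): e=[-36,0,108] → ·  [on edge]
    (5,5)@(11, 11): e=[-60,0,132] → ·  [on edge]
  covered (9 px):
    █ · · · · · · · · · · ·
    · █ █ █ · · · · · · · ·
    · · █ █ █ █ █ · · · · ·
    · · · · · · · · · · · ·
    · · · · · · · · · · · ·
    · · · · · · · · · · · ·

Answer: [24,36,12]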